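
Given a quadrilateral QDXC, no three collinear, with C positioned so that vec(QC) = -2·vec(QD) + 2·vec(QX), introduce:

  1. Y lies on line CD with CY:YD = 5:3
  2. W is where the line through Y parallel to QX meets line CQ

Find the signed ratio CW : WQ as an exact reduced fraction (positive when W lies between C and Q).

Set Q = (0, 0), D = (1, 0), X = (0, 1), C = (-2, 2); any affine frame gives the same invariant.
1. Y lies on line CD with CY:YD = 5:3 ⇒ Y = (-1/8, 3/4)
2. W is where the line through Y parallel to QX meets line CQ ⇒ W = (-1/8, 1/8)
W = C + t·(Q−C) with t = 15/16, so CW:WQ = t:(1−t) = 15/16:1/16

CW:WQ = 15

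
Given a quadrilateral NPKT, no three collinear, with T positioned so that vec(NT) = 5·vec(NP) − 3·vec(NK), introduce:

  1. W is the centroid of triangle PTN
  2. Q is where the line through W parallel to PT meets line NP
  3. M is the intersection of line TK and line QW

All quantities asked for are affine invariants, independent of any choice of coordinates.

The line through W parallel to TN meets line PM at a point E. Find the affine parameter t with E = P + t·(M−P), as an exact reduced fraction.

t = 1/4

Work in coordinates with N = (0, 0), P = (1, 0), K = (0, 1), T = (5, -3).
1. W is the centroid of triangle PTN ⇒ W = (2, -1)
2. Q is where the line through W parallel to PT meets line NP ⇒ Q = (2/3, 0)
3. M is the intersection of line TK and line QW ⇒ M = (10, -7)
through W parallel to TN: direction (-5, 3); meets PM at E = (13/4, -7/4)
E = P + t·(M−P) with t = 1/4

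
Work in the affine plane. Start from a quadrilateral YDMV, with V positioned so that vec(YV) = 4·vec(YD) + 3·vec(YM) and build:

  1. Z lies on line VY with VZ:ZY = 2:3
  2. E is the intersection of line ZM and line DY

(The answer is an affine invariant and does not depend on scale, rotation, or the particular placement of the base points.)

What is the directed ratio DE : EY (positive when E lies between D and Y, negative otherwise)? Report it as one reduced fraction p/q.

Choose coordinates Y = (0, 0), D = (1, 0), M = (0, 1), V = (4, 3).
1. Z lies on line VY with VZ:ZY = 2:3 ⇒ Z = (12/5, 9/5)
2. E is the intersection of line ZM and line DY ⇒ E = (-3, 0)
E = D + t·(Y−D) with t = 4, so DE:EY = t:(1−t) = 4:-3

DE:EY = -4/3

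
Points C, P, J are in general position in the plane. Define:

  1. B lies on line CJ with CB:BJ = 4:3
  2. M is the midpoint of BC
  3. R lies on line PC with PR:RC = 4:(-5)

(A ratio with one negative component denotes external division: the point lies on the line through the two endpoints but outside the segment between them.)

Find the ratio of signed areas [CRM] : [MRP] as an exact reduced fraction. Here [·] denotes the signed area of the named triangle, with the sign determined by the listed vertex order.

[CRM]:[MRP] = -5/4

Work in coordinates with C = (0, 0), P = (1, 0), J = (0, 1).
1. B lies on line CJ with CB:BJ = 4:3 ⇒ B = (0, 4/7)
2. M is the midpoint of BC ⇒ M = (0, 2/7)
3. R lies on line PC with PR:RC = 4:(-5) ⇒ R = (5, 0)
2·[CRM] = 10/7, 2·[MRP] = -8/7
[CRM]:[MRP] = 10/7:-8/7 = -5/4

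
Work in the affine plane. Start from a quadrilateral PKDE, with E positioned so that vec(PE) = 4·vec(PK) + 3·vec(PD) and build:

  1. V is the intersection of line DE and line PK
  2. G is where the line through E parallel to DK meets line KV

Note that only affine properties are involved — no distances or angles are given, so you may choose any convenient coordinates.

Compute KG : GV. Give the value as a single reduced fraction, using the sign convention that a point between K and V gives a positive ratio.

Set P = (0, 0), K = (1, 0), D = (0, 1), E = (4, 3); any affine frame gives the same invariant.
1. V is the intersection of line DE and line PK ⇒ V = (-2, 0)
2. G is where the line through E parallel to DK meets line KV ⇒ G = (7, 0)
G = K + t·(V−K) with t = -2, so KG:GV = t:(1−t) = -2:3

KG:GV = -2/3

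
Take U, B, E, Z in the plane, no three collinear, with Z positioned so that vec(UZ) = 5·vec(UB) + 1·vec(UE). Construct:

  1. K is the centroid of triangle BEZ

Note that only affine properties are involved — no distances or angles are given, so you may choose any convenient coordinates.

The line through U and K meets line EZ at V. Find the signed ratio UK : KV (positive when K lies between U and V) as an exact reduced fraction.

UK:KV = 2

Choose coordinates U = (0, 0), B = (1, 0), E = (0, 1), Z = (5, 1).
1. K is the centroid of triangle BEZ ⇒ K = (2, 2/3)
line UK meets EZ at V = (3, 1)
K = U + t·(V−U) with t = 2/3, so UK:KV = 2/3:1/3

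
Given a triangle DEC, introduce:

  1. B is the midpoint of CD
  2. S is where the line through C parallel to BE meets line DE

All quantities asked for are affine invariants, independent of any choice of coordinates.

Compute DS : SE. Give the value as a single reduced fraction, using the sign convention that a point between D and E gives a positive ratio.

DS:SE = -2

Choose coordinates D = (0, 0), E = (1, 0), C = (0, 1).
1. B is the midpoint of CD ⇒ B = (0, 1/2)
2. S is where the line through C parallel to BE meets line DE ⇒ S = (2, 0)
S = D + t·(E−D) with t = 2, so DS:SE = t:(1−t) = 2:-1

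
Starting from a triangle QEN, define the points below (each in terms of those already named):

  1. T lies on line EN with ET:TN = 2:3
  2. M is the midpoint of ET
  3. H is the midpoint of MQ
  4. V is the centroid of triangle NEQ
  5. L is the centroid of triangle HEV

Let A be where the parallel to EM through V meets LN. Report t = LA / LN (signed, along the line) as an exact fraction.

t = -1/5

Set Q = (0, 0), E = (1, 0), N = (0, 1); any affine frame gives the same invariant.
1. T lies on line EN with ET:TN = 2:3 ⇒ T = (3/5, 2/5)
2. M is the midpoint of ET ⇒ M = (4/5, 1/5)
3. H is the midpoint of MQ ⇒ H = (2/5, 1/10)
4. V is the centroid of triangle NEQ ⇒ V = (1/3, 1/3)
5. L is the centroid of triangle HEV ⇒ L = (26/45, 13/90)
through V parallel to EM: direction (-1/5, 1/5); meets LN at A = (52/75, -2/75)
A = L + t·(N−L) with t = -1/5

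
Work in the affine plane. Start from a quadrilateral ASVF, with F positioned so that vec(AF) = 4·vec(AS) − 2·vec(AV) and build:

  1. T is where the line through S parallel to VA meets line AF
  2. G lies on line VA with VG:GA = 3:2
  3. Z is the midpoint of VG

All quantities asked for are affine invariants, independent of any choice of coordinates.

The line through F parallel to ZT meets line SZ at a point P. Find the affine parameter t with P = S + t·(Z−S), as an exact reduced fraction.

t = -16/5

Choose coordinates A = (0, 0), S = (1, 0), V = (0, 1), F = (4, -2).
1. T is where the line through S parallel to VA meets line AF ⇒ T = (1, -1/2)
2. G lies on line VA with VG:GA = 3:2 ⇒ G = (0, 2/5)
3. Z is the midpoint of VG ⇒ Z = (0, 7/10)
through F parallel to ZT: direction (1, -6/5); meets SZ at P = (21/5, -56/25)
P = S + t·(Z−S) with t = -16/5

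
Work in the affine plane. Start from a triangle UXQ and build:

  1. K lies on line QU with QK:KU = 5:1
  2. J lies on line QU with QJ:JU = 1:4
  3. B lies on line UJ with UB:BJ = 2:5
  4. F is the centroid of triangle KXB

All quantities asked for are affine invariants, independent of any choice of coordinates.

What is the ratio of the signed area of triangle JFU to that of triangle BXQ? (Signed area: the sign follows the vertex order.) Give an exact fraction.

Set U = (0, 0), X = (1, 0), Q = (0, 1); any affine frame gives the same invariant.
1. K lies on line QU with QK:KU = 5:1 ⇒ K = (0, 1/6)
2. J lies on line QU with QJ:JU = 1:4 ⇒ J = (0, 4/5)
3. B lies on line UJ with UB:BJ = 2:5 ⇒ B = (0, 8/35)
4. F is the centroid of triangle KXB ⇒ F = (1/3, 83/630)
2·[JFU] = -4/15, 2·[BXQ] = 27/35
[JFU]:[BXQ] = -4/15:27/35 = -28/81

[JFU]:[BXQ] = -28/81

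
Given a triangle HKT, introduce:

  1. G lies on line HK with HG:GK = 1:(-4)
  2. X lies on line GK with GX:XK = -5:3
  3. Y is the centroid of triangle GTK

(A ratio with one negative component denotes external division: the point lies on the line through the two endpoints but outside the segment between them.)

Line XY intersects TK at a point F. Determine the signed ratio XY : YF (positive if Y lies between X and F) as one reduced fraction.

Assign H = (0, 0), K = (1, 0), T = (0, 1) — the answer is frame-independent, so this choice is without loss of generality.
1. G lies on line HK with HG:GK = 1:(-4) ⇒ G = (-1/3, 0)
2. X lies on line GK with GX:XK = -5:3 ⇒ X = (3, 0)
3. Y is the centroid of triangle GTK ⇒ Y = (2/9, 1/3)
line XY meets TK at F = (8/11, 3/11)
Y = X + t·(F−X) with t = 11/9, so XY:YF = 11/9:-2/9

XY:YF = -11/2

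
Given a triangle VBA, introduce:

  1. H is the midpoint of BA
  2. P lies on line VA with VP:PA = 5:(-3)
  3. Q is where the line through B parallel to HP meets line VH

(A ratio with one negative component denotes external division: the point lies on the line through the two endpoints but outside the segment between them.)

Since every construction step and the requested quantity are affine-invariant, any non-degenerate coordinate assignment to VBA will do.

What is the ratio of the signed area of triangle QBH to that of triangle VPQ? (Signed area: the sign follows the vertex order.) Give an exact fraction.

Choose coordinates V = (0, 0), B = (1, 0), A = (0, 1).
1. H is the midpoint of BA ⇒ H = (1/2, 1/2)
2. P lies on line VA with VP:PA = 5:(-3) ⇒ P = (0, 5/2)
3. Q is where the line through B parallel to HP meets line VH ⇒ Q = (4/5, 4/5)
2·[QBH] = -3/10, 2·[VPQ] = -2
[QBH]:[VPQ] = -3/10:-2 = 3/20

[QBH]:[VPQ] = 3/20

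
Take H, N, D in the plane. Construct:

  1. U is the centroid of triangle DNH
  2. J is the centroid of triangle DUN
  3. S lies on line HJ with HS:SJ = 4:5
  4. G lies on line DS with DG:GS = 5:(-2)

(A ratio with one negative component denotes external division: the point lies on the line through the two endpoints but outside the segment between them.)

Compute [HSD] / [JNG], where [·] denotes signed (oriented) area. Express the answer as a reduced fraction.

[HSD]:[JNG] = -24/59

Choose coordinates H = (0, 0), N = (1, 0), D = (0, 1).
1. U is the centroid of triangle DNH ⇒ U = (1/3, 1/3)
2. J is the centroid of triangle DUN ⇒ J = (4/9, 4/9)
3. S lies on line HJ with HS:SJ = 4:5 ⇒ S = (16/81, 16/81)
4. G lies on line DS with DG:GS = 5:(-2) ⇒ G = (80/243, -82/243)
2·[HSD] = 16/81, 2·[JNG] = -118/243
[HSD]:[JNG] = 16/81:-118/243 = -24/59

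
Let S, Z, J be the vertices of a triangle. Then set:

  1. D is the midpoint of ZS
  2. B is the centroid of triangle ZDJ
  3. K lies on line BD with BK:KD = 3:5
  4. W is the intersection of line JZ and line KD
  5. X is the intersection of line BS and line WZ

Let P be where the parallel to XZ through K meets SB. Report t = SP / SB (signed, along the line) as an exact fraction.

Assign S = (0, 0), Z = (1, 0), J = (0, 1) — the answer is frame-independent, so this choice is without loss of generality.
1. D is the midpoint of ZS ⇒ D = (1/2, 0)
2. B is the centroid of triangle ZDJ ⇒ B = (1/2, 1/3)
3. K lies on line BD with BK:KD = 3:5 ⇒ K = (1/2, 5/24)
4. W is the intersection of line JZ and line KD ⇒ W = (1/2, 1/2)
5. X is the intersection of line BS and line WZ ⇒ X = (3/5, 2/5)
through K parallel to XZ: direction (2/5, -2/5); meets SB at P = (17/40, 17/60)
P = S + t·(B−S) with t = 17/20

t = 17/20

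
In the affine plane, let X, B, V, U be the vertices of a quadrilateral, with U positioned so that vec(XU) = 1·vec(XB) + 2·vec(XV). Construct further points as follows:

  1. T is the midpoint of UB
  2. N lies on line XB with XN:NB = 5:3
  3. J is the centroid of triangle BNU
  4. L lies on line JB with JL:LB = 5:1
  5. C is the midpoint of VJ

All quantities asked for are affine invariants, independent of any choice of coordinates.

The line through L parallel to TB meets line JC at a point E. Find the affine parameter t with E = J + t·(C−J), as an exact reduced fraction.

Choose coordinates X = (0, 0), B = (1, 0), V = (0, 1), U = (1, 2).
1. T is the midpoint of UB ⇒ T = (1, 1)
2. N lies on line XB with XN:NB = 5:3 ⇒ N = (5/8, 0)
3. J is the centroid of triangle BNU ⇒ J = (7/8, 2/3)
4. L lies on line JB with JL:LB = 5:1 ⇒ L = (47/48, 1/9)
5. C is the midpoint of VJ ⇒ C = (7/16, 5/6)
through L parallel to TB: direction (0, -1); meets JC at E = (47/48, 79/126)
E = J + t·(C−J) with t = -5/21

t = -5/21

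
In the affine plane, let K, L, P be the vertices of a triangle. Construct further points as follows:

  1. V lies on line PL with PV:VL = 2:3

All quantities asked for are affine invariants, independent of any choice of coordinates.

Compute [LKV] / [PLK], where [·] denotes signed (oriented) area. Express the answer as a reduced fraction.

Work in coordinates with K = (0, 0), L = (1, 0), P = (0, 1).
1. V lies on line PL with PV:VL = 2:3 ⇒ V = (2/5, 3/5)
2·[LKV] = -3/5, 2·[PLK] = -1
[LKV]:[PLK] = -3/5:-1 = 3/5

[LKV]:[PLK] = 3/5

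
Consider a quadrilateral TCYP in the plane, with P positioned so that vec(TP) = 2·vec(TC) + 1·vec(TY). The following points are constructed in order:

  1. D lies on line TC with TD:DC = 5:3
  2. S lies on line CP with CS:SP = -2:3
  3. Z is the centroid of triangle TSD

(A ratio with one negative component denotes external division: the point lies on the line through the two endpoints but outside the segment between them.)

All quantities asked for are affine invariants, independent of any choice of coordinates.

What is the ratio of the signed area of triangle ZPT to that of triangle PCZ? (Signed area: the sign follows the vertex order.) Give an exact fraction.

Work in coordinates with T = (0, 0), C = (1, 0), Y = (0, 1), P = (2, 1).
1. D lies on line TC with TD:DC = 5:3 ⇒ D = (5/8, 0)
2. S lies on line CP with CS:SP = -2:3 ⇒ S = (-1, -2)
3. Z is the centroid of triangle TSD ⇒ Z = (-1/8, -2/3)
2·[ZPT] = 29/24, 2·[PCZ] = -11/24
[ZPT]:[PCZ] = 29/24:-11/24 = -29/11

[ZPT]:[PCZ] = -29/11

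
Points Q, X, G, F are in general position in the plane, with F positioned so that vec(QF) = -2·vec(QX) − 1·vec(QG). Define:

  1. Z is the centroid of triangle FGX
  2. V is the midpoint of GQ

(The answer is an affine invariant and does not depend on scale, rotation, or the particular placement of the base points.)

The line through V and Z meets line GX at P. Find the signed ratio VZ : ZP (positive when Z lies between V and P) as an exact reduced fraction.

VZ:ZP = -5/8

Work in coordinates with Q = (0, 0), X = (1, 0), G = (0, 1), F = (-2, -1).
1. Z is the centroid of triangle FGX ⇒ Z = (-1/3, 0)
2. V is the midpoint of GQ ⇒ V = (0, 1/2)
line VZ meets GX at P = (1/5, 4/5)
Z = V + t·(P−V) with t = -5/3, so VZ:ZP = -5/3:8/3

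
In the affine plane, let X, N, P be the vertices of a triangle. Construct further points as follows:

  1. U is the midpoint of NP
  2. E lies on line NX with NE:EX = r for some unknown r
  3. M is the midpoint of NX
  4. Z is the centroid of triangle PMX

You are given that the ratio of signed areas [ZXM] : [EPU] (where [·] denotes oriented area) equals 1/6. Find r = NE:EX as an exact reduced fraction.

r = -2/3

Assign X = (0, 0), N = (1, 0), P = (0, 1) — the answer is frame-independent, so this choice is without loss of generality.
1. U is the midpoint of NP ⇒ U = (1/2, 1/2)
2. With NE:EX = r, write λ = r/(r+1) so E = N + λ·(X−N); E is affine-linear in λ
3. M is the midpoint of NX ⇒ M = (1/2, 0)
4. Z is the centroid of triangle PMX ⇒ Z = (1/6, 1/3)
Every point depending on E is an affine combination of E and λ-independent points, so each such coordinate is linear in λ; the λ² term in each signed area is a multiple of (X−N)×(X−N) = 0, so 2·[ZXM] and 2·[EPU] are each linear in λ. Evaluating at λ=0 and λ=1:
  2·[ZXM] = 1/6,   2·[EPU] = -1/2·λ
So [ZXM]:[EPU] = (1/6) / (-1/2·λ). Setting this equal to 1/6:
  1/6 = 1/6·(-1/2·λ)  ⇒  λ = -2
Then r = λ/(1−λ) = (-2)/(3) = -2/3. Check: with r = -2/3, E = (3, 0) and [ZXM]:[EPU] = 1/6 as required.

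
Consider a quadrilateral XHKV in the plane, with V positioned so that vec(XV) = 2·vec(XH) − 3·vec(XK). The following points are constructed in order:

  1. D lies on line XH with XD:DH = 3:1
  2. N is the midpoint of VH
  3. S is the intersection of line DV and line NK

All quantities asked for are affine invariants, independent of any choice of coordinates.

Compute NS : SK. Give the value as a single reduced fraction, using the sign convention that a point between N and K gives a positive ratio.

NS:SK = 3/8

Set X = (0, 0), H = (1, 0), K = (0, 1), V = (2, -3); any affine frame gives the same invariant.
1. D lies on line XH with XD:DH = 3:1 ⇒ D = (3/4, 0)
2. N is the midpoint of VH ⇒ N = (3/2, -3/2)
3. S is the intersection of line DV and line NK ⇒ S = (12/11, -9/11)
S = N + t·(K−N) with t = 3/11, so NS:SK = t:(1−t) = 3/11:8/11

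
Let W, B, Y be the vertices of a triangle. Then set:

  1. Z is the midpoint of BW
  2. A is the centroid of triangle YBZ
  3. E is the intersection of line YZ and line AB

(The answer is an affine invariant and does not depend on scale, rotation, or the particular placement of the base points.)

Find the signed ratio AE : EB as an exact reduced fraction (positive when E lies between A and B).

Set W = (0, 0), B = (1, 0), Y = (0, 1); any affine frame gives the same invariant.
1. Z is the midpoint of BW ⇒ Z = (1/2, 0)
2. A is the centroid of triangle YBZ ⇒ A = (1/2, 1/3)
3. E is the intersection of line YZ and line AB ⇒ E = (1/4, 1/2)
E = A + t·(B−A) with t = -1/2, so AE:EB = t:(1−t) = -1/2:3/2

AE:EB = -1/3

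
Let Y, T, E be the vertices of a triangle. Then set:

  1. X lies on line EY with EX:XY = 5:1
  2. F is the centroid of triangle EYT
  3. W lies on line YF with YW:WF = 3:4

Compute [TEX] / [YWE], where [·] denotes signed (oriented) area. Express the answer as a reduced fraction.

Work in coordinates with Y = (0, 0), T = (1, 0), E = (0, 1).
1. X lies on line EY with EX:XY = 5:1 ⇒ X = (0, 1/6)
2. F is the centroid of triangle EYT ⇒ F = (1/3, 1/3)
3. W lies on line YF with YW:WF = 3:4 ⇒ W = (1/7, 1/7)
2·[TEX] = 5/6, 2·[YWE] = 1/7
[TEX]:[YWE] = 5/6:1/7 = 35/6

[TEX]:[YWE] = 35/6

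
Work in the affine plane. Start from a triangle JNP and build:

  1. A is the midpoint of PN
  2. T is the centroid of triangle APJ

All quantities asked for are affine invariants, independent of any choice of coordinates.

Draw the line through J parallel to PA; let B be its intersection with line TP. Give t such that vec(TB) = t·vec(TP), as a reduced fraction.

Set J = (0, 0), N = (1, 0), P = (0, 1); any affine frame gives the same invariant.
1. A is the midpoint of PN ⇒ A = (1/2, 1/2)
2. T is the centroid of triangle APJ ⇒ T = (1/6, 1/2)
through J parallel to PA: direction (1/2, -1/2); meets TP at B = (1/2, -1/2)
B = T + t·(P−T) with t = -2

t = -2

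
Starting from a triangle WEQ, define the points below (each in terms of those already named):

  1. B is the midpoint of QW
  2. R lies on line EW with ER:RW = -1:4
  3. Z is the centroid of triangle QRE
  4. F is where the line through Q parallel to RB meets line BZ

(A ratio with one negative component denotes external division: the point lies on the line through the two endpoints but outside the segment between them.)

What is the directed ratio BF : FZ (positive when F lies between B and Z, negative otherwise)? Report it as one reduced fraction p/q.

Set W = (0, 0), E = (1, 0), Q = (0, 1); any affine frame gives the same invariant.
1. B is the midpoint of QW ⇒ B = (0, 1/2)
2. R lies on line EW with ER:RW = -1:4 ⇒ R = (4/3, 0)
3. Z is the centroid of triangle QRE ⇒ Z = (7/9, 1/3)
4. F is where the line through Q parallel to RB meets line BZ ⇒ F = (28/9, -1/6)
F = B + t·(Z−B) with t = 4, so BF:FZ = t:(1−t) = 4:-3

BF:FZ = -4/3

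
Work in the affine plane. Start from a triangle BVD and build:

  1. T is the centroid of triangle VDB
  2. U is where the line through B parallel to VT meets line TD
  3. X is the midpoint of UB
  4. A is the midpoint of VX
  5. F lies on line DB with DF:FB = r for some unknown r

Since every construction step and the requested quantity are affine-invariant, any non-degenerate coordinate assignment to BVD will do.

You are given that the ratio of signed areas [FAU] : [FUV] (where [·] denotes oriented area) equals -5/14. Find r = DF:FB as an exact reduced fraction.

r = 3/2

Choose coordinates B = (0, 0), V = (1, 0), D = (0, 1).
1. T is the centroid of triangle VDB ⇒ T = (1/3, 1/3)
2. U is where the line through B parallel to VT meets line TD ⇒ U = (2/3, -1/3)
3. X is the midpoint of UB ⇒ X = (1/3, -1/6)
4. A is the midpoint of VX ⇒ A = (2/3, -1/12)
5. With DF:FB = r, write λ = r/(r+1) so F = D + λ·(B−D); F is affine-linear in λ
Every point depending on F is an affine combination of F and λ-independent points, so each such coordinate is linear in λ; the λ² term in each signed area is a multiple of (B−D)×(B−D) = 0, so 2·[FAU] and 2·[FUV] are each linear in λ. Evaluating at λ=0 and λ=1:
  2·[FAU] = -1/6,   2·[FUV] = -1/3·λ + 2/3
So [FAU]:[FUV] = (-1/6) / (-1/3·λ + 2/3). Setting this equal to -5/14:
  -1/6 = -5/14·(-1/3·λ + 2/3)  ⇒  λ = 3/5
Then r = λ/(1−λ) = (3/5)/(2/5) = 3/2. Check: with r = 3/2, F = (0, 2/5) and [FAU]:[FUV] = -5/14 as required.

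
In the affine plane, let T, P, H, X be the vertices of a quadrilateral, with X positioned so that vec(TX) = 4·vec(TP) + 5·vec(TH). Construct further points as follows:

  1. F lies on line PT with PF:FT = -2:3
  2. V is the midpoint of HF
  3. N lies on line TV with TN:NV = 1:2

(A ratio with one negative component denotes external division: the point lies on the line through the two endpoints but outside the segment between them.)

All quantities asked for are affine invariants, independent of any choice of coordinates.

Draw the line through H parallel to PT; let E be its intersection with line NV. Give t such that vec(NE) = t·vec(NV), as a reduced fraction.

t = 5/2

Choose coordinates T = (0, 0), P = (1, 0), H = (0, 1), X = (4, 5).
1. F lies on line PT with PF:FT = -2:3 ⇒ F = (3, 0)
2. V is the midpoint of HF ⇒ V = (3/2, 1/2)
3. N lies on line TV with TN:NV = 1:2 ⇒ N = (1/2, 1/6)
through H parallel to PT: direction (-1, 0); meets NV at E = (3, 1)
E = N + t·(V−N) with t = 5/2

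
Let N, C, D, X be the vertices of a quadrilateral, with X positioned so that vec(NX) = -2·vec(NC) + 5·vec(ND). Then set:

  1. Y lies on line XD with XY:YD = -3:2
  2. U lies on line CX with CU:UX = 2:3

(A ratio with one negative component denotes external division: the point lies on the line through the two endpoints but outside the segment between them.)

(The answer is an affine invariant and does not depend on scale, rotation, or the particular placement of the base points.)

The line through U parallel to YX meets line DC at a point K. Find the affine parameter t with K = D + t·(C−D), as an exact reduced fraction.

Assign N = (0, 0), C = (1, 0), D = (0, 1), X = (-2, 5) — the answer is frame-independent, so this choice is without loss of generality.
1. Y lies on line XD with XY:YD = -3:2 ⇒ Y = (4, -7)
2. U lies on line CX with CU:UX = 2:3 ⇒ U = (-1/5, 2)
through U parallel to YX: direction (-6, 12); meets DC at K = (3/5, 2/5)
K = D + t·(C−D) with t = 3/5

t = 3/5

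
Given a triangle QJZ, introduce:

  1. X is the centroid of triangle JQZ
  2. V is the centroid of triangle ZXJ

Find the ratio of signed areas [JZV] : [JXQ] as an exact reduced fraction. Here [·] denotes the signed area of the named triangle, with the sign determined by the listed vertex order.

[JZV]:[JXQ] = 1/3

Set Q = (0, 0), J = (1, 0), Z = (0, 1); any affine frame gives the same invariant.
1. X is the centroid of triangle JQZ ⇒ X = (1/3, 1/3)
2. V is the centroid of triangle ZXJ ⇒ V = (4/9, 4/9)
2·[JZV] = 1/9, 2·[JXQ] = 1/3
[JZV]:[JXQ] = 1/9:1/3 = 1/3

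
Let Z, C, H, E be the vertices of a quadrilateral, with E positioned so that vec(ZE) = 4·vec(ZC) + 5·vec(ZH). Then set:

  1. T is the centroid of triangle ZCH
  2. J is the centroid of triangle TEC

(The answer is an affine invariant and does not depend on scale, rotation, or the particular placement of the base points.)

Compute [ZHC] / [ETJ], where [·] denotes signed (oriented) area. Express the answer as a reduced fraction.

[ZHC]:[ETJ] = -9/13

Assign Z = (0, 0), C = (1, 0), H = (0, 1), E = (4, 5) — the answer is frame-independent, so this choice is without loss of generality.
1. T is the centroid of triangle ZCH ⇒ T = (1/3, 1/3)
2. J is the centroid of triangle TEC ⇒ J = (16/9, 16/9)
2·[ZHC] = -1, 2·[ETJ] = 13/9
[ZHC]:[ETJ] = -1:13/9 = -9/13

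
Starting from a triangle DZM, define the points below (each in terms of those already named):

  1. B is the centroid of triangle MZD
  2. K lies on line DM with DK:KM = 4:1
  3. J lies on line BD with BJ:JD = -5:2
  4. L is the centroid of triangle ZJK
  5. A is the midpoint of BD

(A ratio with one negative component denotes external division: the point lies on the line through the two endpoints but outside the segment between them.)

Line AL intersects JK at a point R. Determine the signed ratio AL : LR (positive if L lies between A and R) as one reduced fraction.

Choose coordinates D = (0, 0), Z = (1, 0), M = (0, 1).
1. B is the centroid of triangle MZD ⇒ B = (1/3, 1/3)
2. K lies on line DM with DK:KM = 4:1 ⇒ K = (0, 4/5)
3. J lies on line BD with BJ:JD = -5:2 ⇒ J = (-2/9, -2/9)
4. L is the centroid of triangle ZJK ⇒ L = (7/27, 26/135)
5. A is the midpoint of BD ⇒ A = (1/6, 1/6)
line AL meets JK at R = (-17/108, 41/540)
L = A + t·(R−A) with t = -2/7, so AL:LR = -2/7:9/7

AL:LR = -2/9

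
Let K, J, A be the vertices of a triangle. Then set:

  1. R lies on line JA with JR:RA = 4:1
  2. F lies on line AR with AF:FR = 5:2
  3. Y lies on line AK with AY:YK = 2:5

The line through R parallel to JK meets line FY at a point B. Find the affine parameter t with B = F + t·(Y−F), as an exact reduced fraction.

t = 2/5

Work in coordinates with K = (0, 0), J = (1, 0), A = (0, 1).
1. R lies on line JA with JR:RA = 4:1 ⇒ R = (1/5, 4/5)
2. F lies on line AR with AF:FR = 5:2 ⇒ F = (1/7, 6/7)
3. Y lies on line AK with AY:YK = 2:5 ⇒ Y = (0, 5/7)
through R parallel to JK: direction (-1, 0); meets FY at B = (3/35, 4/5)
B = F + t·(Y−F) with t = 2/5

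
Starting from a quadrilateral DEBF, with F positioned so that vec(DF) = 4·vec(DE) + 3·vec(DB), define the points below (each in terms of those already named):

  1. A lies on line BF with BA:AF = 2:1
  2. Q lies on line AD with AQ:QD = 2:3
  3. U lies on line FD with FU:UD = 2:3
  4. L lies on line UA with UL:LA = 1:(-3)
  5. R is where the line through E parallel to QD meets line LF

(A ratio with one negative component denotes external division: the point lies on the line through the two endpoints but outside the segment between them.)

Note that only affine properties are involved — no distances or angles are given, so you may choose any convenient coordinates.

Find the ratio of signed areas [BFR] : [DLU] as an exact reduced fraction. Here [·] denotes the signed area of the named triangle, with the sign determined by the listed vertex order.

[BFR]:[DLU] = 45

Assign D = (0, 0), E = (1, 0), B = (0, 1), F = (4, 3) — the answer is frame-independent, so this choice is without loss of generality.
1. A lies on line BF with BA:AF = 2:1 ⇒ A = (8/3, 7/3)
2. Q lies on line AD with AQ:QD = 2:3 ⇒ Q = (8/5, 7/5)
3. U lies on line FD with FU:UD = 2:3 ⇒ U = (12/5, 9/5)
4. L lies on line UA with UL:LA = 1:(-3) ⇒ L = (34/15, 23/15)
5. R is where the line through E parallel to QD meets line LF ⇒ R = (17, 14)
2·[BFR] = 18, 2·[DLU] = 2/5
[BFR]:[DLU] = 18:2/5 = 45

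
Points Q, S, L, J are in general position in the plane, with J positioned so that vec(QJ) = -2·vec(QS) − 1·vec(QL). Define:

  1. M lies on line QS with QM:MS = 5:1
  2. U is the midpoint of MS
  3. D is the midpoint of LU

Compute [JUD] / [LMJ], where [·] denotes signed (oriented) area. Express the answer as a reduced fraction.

[JUD]:[LMJ] = -23/44

Choose coordinates Q = (0, 0), S = (1, 0), L = (0, 1), J = (-2, -1).
1. M lies on line QS with QM:MS = 5:1 ⇒ M = (5/6, 0)
2. U is the midpoint of MS ⇒ U = (11/12, 0)
3. D is the midpoint of LU ⇒ D = (11/24, 1/2)
2·[JUD] = 23/12, 2·[LMJ] = -11/3
[JUD]:[LMJ] = 23/12:-11/3 = -23/44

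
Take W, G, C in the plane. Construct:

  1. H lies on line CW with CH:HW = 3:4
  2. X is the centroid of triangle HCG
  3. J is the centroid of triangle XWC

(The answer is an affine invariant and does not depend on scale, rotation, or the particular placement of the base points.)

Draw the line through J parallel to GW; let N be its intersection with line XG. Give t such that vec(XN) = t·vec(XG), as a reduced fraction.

Choose coordinates W = (0, 0), G = (1, 0), C = (0, 1).
1. H lies on line CW with CH:HW = 3:4 ⇒ H = (0, 4/7)
2. X is the centroid of triangle HCG ⇒ X = (1/3, 11/21)
3. J is the centroid of triangle XWC ⇒ J = (1/9, 32/63)
through J parallel to GW: direction (-1, 0); meets XG at N = (35/99, 32/63)
N = X + t·(G−X) with t = 1/33

t = 1/33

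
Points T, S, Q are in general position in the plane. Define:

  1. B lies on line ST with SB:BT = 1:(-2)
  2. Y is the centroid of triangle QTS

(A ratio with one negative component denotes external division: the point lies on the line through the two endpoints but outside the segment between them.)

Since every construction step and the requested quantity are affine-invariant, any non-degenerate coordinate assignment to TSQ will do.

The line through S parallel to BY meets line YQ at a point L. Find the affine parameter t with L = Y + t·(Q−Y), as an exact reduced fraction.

Choose coordinates T = (0, 0), S = (1, 0), Q = (0, 1).
1. B lies on line ST with SB:BT = 1:(-2) ⇒ B = (2, 0)
2. Y is the centroid of triangle QTS ⇒ Y = (1/3, 1/3)
through S parallel to BY: direction (-5/3, 1/3); meets YQ at L = (4/9, 1/9)
L = Y + t·(Q−Y) with t = -1/3

t = -1/3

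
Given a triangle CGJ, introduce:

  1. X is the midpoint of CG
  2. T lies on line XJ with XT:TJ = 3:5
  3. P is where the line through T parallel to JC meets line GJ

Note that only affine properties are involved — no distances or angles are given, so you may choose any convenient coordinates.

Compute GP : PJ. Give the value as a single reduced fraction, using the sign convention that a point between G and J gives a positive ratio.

Work in coordinates with C = (0, 0), G = (1, 0), J = (0, 1).
1. X is the midpoint of CG ⇒ X = (1/2, 0)
2. T lies on line XJ with XT:TJ = 3:5 ⇒ T = (5/16, 3/8)
3. P is where the line through T parallel to JC meets line GJ ⇒ P = (5/16, 11/16)
P = G + t·(J−G) with t = 11/16, so GP:PJ = t:(1−t) = 11/16:5/16

GP:PJ = 11/5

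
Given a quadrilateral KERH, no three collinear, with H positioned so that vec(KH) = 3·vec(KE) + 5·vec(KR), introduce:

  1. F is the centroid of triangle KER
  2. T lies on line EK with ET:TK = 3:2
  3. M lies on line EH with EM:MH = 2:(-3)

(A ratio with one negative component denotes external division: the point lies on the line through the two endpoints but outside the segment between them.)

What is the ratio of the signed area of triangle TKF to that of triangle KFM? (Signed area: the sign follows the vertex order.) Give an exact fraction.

Set K = (0, 0), E = (1, 0), R = (0, 1), H = (3, 5); any affine frame gives the same invariant.
1. F is the centroid of triangle KER ⇒ F = (1/3, 1/3)
2. T lies on line EK with ET:TK = 3:2 ⇒ T = (2/5, 0)
3. M lies on line EH with EM:MH = 2:(-3) ⇒ M = (-3, -10)
2·[TKF] = -2/15, 2·[KFM] = -7/3
[TKF]:[KFM] = -2/15:-7/3 = 2/35

[TKF]:[KFM] = 2/35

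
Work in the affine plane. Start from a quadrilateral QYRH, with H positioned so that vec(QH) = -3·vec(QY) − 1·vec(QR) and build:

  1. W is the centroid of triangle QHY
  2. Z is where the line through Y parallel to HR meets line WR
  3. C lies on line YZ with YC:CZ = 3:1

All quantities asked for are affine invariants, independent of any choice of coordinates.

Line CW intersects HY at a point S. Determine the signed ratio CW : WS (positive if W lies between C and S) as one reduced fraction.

Work in coordinates with Q = (0, 0), Y = (1, 0), R = (0, 1), H = (-3, -1).
1. W is the centroid of triangle QHY ⇒ W = (-2/3, -1/3)
2. Z is where the line through Y parallel to HR meets line WR ⇒ Z = (-5/4, -3/2)
3. C lies on line YZ with YC:CZ = 3:1 ⇒ C = (-11/16, -9/8)
line CW meets HY at S = (-101/151, -63/151)
W = C + t·(S−C) with t = 151/135, so CW:WS = 151/135:-16/135

CW:WS = -151/16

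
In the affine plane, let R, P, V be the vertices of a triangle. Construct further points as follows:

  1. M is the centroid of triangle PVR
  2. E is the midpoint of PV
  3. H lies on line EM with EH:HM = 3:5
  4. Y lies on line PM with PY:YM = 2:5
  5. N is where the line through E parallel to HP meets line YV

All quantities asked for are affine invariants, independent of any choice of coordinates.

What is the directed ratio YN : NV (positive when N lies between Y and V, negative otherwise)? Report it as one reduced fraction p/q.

YN:NV = 31/21

Choose coordinates R = (0, 0), P = (1, 0), V = (0, 1).
1. M is the centroid of triangle PVR ⇒ M = (1/3, 1/3)
2. E is the midpoint of PV ⇒ E = (1/2, 1/2)
3. H lies on line EM with EH:HM = 3:5 ⇒ H = (7/16, 7/16)
4. Y lies on line PM with PY:YM = 2:5 ⇒ Y = (17/21, 2/21)
5. N is where the line through E parallel to HP meets line YV ⇒ N = (17/52, 33/52)
N = Y + t·(V−Y) with t = 31/52, so YN:NV = t:(1−t) = 31/52:21/52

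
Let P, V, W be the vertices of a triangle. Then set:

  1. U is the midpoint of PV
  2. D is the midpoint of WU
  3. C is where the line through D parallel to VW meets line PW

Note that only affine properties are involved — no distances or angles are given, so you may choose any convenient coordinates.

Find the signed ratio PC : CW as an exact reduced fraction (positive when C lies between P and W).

PC:CW = 3

Assign P = (0, 0), V = (1, 0), W = (0, 1) — the answer is frame-independent, so this choice is without loss of generality.
1. U is the midpoint of PV ⇒ U = (1/2, 0)
2. D is the midpoint of WU ⇒ D = (1/4, 1/2)
3. C is where the line through D parallel to VW meets line PW ⇒ C = (0, 3/4)
C = P + t·(W−P) with t = 3/4, so PC:CW = t:(1−t) = 3/4:1/4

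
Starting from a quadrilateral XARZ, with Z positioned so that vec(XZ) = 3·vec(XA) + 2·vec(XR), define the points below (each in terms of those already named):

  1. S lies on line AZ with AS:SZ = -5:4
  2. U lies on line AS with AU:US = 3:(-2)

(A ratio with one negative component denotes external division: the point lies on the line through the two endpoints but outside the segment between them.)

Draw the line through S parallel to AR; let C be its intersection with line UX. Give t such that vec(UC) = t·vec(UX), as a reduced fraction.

t = 40/61

Assign X = (0, 0), A = (1, 0), R = (0, 1), Z = (3, 2) — the answer is frame-independent, so this choice is without loss of generality.
1. S lies on line AZ with AS:SZ = -5:4 ⇒ S = (11, 10)
2. U lies on line AS with AU:US = 3:(-2) ⇒ U = (31, 30)
through S parallel to AR: direction (-1, 1); meets UX at C = (651/61, 630/61)
C = U + t·(X−U) with t = 40/61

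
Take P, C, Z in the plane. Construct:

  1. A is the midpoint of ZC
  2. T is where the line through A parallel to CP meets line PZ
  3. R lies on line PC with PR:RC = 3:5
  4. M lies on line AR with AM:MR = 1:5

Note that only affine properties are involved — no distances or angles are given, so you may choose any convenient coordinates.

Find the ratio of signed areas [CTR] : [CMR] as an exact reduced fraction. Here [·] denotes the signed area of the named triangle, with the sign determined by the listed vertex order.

[CTR]:[CMR] = 6/5

Assign P = (0, 0), C = (1, 0), Z = (0, 1) — the answer is frame-independent, so this choice is without loss of generality.
1. A is the midpoint of ZC ⇒ A = (1/2, 1/2)
2. T is where the line through A parallel to CP meets line PZ ⇒ T = (0, 1/2)
3. R lies on line PC with PR:RC = 3:5 ⇒ R = (3/8, 0)
4. M lies on line AR with AM:MR = 1:5 ⇒ M = (23/48, 5/12)
2·[CTR] = 5/16, 2·[CMR] = 25/96
[CTR]:[CMR] = 5/16:25/96 = 6/5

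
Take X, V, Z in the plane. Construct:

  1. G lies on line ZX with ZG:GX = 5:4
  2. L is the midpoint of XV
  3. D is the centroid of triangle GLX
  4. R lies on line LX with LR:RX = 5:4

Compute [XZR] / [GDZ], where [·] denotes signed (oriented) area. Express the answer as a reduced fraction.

Assign X = (0, 0), V = (1, 0), Z = (0, 1) — the answer is frame-independent, so this choice is without loss of generality.
1. G lies on line ZX with ZG:GX = 5:4 ⇒ G = (0, 4/9)
2. L is the midpoint of XV ⇒ L = (1/2, 0)
3. D is the centroid of triangle GLX ⇒ D = (1/6, 4/27)
4. R lies on line LX with LR:RX = 5:4 ⇒ R = (2/9, 0)
2·[XZR] = -2/9, 2·[GDZ] = 5/54
[XZR]:[GDZ] = -2/9:5/54 = -12/5

[XZR]:[GDZ] = -12/5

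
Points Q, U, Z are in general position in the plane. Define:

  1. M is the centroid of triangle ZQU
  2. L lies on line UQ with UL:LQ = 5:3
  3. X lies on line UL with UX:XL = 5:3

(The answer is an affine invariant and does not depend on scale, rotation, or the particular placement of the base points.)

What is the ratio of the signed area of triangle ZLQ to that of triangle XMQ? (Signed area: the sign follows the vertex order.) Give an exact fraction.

[ZLQ]:[XMQ] = -24/13

Assign Q = (0, 0), U = (1, 0), Z = (0, 1) — the answer is frame-independent, so this choice is without loss of generality.
1. M is the centroid of triangle ZQU ⇒ M = (1/3, 1/3)
2. L lies on line UQ with UL:LQ = 5:3 ⇒ L = (3/8, 0)
3. X lies on line UL with UX:XL = 5:3 ⇒ X = (39/64, 0)
2·[ZLQ] = -3/8, 2·[XMQ] = 13/64
[ZLQ]:[XMQ] = -3/8:13/64 = -24/13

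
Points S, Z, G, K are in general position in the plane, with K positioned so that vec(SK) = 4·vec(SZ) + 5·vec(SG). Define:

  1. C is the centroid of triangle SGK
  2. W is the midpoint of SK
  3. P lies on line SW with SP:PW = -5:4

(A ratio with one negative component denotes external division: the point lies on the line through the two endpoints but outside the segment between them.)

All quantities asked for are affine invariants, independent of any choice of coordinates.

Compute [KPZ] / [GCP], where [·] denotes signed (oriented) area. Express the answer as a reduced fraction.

Work in coordinates with S = (0, 0), Z = (1, 0), G = (0, 1), K = (4, 5).
1. C is the centroid of triangle SGK ⇒ C = (4/3, 2)
2. W is the midpoint of SK ⇒ W = (2, 5/2)
3. P lies on line SW with SP:PW = -5:4 ⇒ P = (10, 25/2)
2·[KPZ] = -15/2, 2·[GCP] = 16/3
[KPZ]:[GCP] = -15/2:16/3 = -45/32

[KPZ]:[GCP] = -45/32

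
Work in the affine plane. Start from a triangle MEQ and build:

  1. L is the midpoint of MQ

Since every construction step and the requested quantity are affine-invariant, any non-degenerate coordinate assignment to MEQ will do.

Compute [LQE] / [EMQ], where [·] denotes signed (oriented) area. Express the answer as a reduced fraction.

[LQE]:[EMQ] = 1/2

Assign M = (0, 0), E = (1, 0), Q = (0, 1) — the answer is frame-independent, so this choice is without loss of generality.
1. L is the midpoint of MQ ⇒ L = (0, 1/2)
2·[LQE] = -1/2, 2·[EMQ] = -1
[LQE]:[EMQ] = -1/2:-1 = 1/2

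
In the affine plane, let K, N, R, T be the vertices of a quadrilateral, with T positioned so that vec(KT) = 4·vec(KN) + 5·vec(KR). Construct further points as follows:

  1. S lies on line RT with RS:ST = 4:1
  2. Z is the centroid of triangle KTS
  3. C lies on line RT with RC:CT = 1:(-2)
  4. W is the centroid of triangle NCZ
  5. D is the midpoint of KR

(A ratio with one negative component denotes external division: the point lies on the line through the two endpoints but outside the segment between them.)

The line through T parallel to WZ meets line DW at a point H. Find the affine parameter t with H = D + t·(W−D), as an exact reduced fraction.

t = 43/57

Work in coordinates with K = (0, 0), N = (1, 0), R = (0, 1), T = (4, 5).
1. S lies on line RT with RS:ST = 4:1 ⇒ S = (16/5, 21/5)
2. Z is the centroid of triangle KTS ⇒ Z = (12/5, 46/15)
3. C lies on line RT with RC:CT = 1:(-2) ⇒ C = (-4, -3)
4. W is the centroid of triangle NCZ ⇒ W = (-1/5, 1/45)
5. D is the midpoint of KR ⇒ D = (0, 1/2)
through T parallel to WZ: direction (13/5, 137/45); meets DW at H = (-43/285, 358/2565)
H = D + t·(W−D) with t = 43/57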